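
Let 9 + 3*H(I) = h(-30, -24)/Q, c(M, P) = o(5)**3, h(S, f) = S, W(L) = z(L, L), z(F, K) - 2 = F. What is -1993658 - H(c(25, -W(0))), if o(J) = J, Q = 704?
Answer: -701766555/352 ≈ -1.9937e+6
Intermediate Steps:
z(F, K) = 2 + F
W(L) = 2 + L
c(M, P) = 125 (c(M, P) = 5**3 = 125)
H(I) = -1061/352 (H(I) = -3 + (-30/704)/3 = -3 + (-30*1/704)/3 = -3 + (1/3)*(-15/352) = -3 - 5/352 = -1061/352)
-1993658 - H(c(25, -W(0))) = -1993658 - 1*(-1061/352) = -1993658 + 1061/352 = -701766555/352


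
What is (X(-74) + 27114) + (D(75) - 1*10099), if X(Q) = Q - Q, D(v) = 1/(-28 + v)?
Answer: 799706/47 ≈ 17015.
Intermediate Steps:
X(Q) = 0
(X(-74) + 27114) + (D(75) - 1*10099) = (0 + 27114) + (1/(-28 + 75) - 1*10099) = 27114 + (1/47 - 10099) = 27114 - 474652/47 = 799706/47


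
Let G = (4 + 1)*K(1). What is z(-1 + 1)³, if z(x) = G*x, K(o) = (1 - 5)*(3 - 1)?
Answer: 0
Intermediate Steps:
K(o) = -8 (K(o) = -4*2 = -8)
G = -40 (G = (4 + 1)*(-8) = 5*(-8) = -40)
z(x) = -40*x
z(-1 + 1)³ = (-40*(-1 + 1))³ = (-40*0)³ = 0³ = 0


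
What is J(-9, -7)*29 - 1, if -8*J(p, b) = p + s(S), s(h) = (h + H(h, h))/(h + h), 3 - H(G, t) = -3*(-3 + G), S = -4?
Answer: 693/32 ≈ 21.656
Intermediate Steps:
H(G, t) = -6 + 3*G (H(G, t) = 3 - (-3)*(-3 + G) = 3 - (9 - 3*G) = 3 + (-9 + 3*G) = -6 + 3*G)
s(h) = (-6 + 4*h)/(2*h) (s(h) = (h + (-6 + 3*h))/(h + h) = (-6 + 4*h)/((2*h)) = (-6 + 4*h)*(1/(2*h)) = (-6 + 4*h)/(2*h))
J(p, b) = -11/32 - p/8 (J(p, b) = -(p + (2 - 3/(-4)))/8 = -(p + (2 - 3*(-1/4)))/8 = -(p + (2 + 3/4))/8 = -(p + 11/4)/8 = -(11/4 + p)/8 = -11/32 - p/8)
J(-9, -7)*29 - 1 = (-11/32 - 1/8*(-9))*29 - 1 = (-11/32 + 9/8)*29 - 1 = (25/32)*29 - 1 = 725/32 - 1 = 693/32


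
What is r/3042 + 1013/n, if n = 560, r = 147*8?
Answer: 623351/283920 ≈ 2.1955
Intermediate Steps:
r = 1176
r/3042 + 1013/n = 1176/3042 + 1013/560 = 1176*(1/3042) + 1013*(1/560) = 196/507 + 1013/560 = 623351/283920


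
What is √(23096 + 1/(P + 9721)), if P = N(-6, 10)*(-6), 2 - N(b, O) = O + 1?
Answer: √88273489791/1955 ≈ 151.97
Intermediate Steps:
N(b, O) = 1 - O (N(b, O) = 2 - (O + 1) = 2 - (1 + O) = 2 + (-1 - O) = 1 - O)
P = 54 (P = (1 - 1*10)*(-6) = (1 - 10)*(-6) = -9*(-6) = 54)
√(23096 + 1/(P + 9721)) = √(23096 + 1/(54 + 9721)) = √(23096 + 1/9775) = √(225763401/9775) = √88273489791/1955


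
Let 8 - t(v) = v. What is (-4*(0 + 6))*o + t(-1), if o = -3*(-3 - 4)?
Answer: -495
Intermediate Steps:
t(v) = 8 - v
o = 21 (o = -3*(-7) = 21)
(-4*(0 + 6))*o + t(-1) = -4*(0 + 6)*21 + (8 - 1*(-1)) = -4*6*21 + (8 + 1) = -24*21 + 9 = -504 + 9 = -495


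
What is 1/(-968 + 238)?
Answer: -1/730 ≈ -0.0013699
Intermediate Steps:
1/(-968 + 238) = 1/(-730) = -1/730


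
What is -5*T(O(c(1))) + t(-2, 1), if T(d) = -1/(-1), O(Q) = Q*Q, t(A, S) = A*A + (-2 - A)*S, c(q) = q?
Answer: -1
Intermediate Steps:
t(A, S) = A² + S*(-2 - A)
O(Q) = Q²
T(d) = 1 (T(d) = -1*(-1) = 1)
-5*T(O(c(1))) + t(-2, 1) = -5*1 + ((-2)² - 2*1 - 1*(-2)*1) = -5 + (4 - 2 + 2) = -5 + 4 = -1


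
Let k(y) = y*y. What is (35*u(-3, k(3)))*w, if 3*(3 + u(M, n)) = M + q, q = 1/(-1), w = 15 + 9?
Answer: -3640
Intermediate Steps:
w = 24
k(y) = y²
q = -1
u(M, n) = -10/3 + M/3 (u(M, n) = -3 + (M - 1)/3 = -3 + (-1 + M)/3 = -3 + (-⅓ + M/3) = -10/3 + M/3)
(35*u(-3, k(3)))*w = (35*(-10/3 + (⅓)*(-3)))*24 = (35*(-10/3 - 1))*24 = (35*(-13/3))*24 = -455/3*24 = -3640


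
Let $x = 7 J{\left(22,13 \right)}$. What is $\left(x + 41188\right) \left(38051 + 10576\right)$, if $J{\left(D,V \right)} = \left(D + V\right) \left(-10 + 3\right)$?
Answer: $1919453571$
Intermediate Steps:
$J{\left(D,V \right)} = - 7 D - 7 V$ ($J{\left(D,V \right)} = \left(D + V\right) \left(-7\right) = - 7 D - 7 V$)
$x = -1715$ ($x = 7 \left(\left(-7\right) 22 - 91\right) = 7 \left(-154 - 91\right) = 7 \left(-245\right) = -1715$)
$\left(x + 41188\right) \left(38051 + 10576\right) = \left(-1715 + 41188\right) \left(38051 + 10576\right) = 39473 \cdot 48627 = 1919453571$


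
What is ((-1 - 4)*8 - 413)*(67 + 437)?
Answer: -228312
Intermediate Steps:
((-1 - 4)*8 - 413)*(67 + 437) = (-5*8 - 413)*504 = (-40 - 413)*504 = -453*504 = -228312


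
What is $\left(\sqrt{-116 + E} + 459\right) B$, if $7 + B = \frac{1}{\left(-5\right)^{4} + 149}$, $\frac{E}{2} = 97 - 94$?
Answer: $- \frac{276267}{86} - \frac{5417 i \sqrt{110}}{774} \approx -3212.4 - 73.403 i$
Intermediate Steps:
$E = 6$ ($E = 2 \left(97 - 94\right) = 2 \cdot 3 = 6$)
$B = - \frac{5417}{774}$ ($B = -7 + \frac{1}{\left(-5\right)^{4} + 149} = -7 + \frac{1}{625 + 149} = -7 + \frac{1}{774} = - \frac{5417}{774} \approx -6.9987$)
$\left(\sqrt{-116 + E} + 459\right) B = \left(\sqrt{-116 + 6} + 459\right) \left(- \frac{5417}{774}\right) = \left(\sqrt{-110} + 459\right) \left(- \frac{5417}{774}\right) = \left(i \sqrt{110} + 459\right) \left(- \frac{5417}{774}\right) = \left(459 + i \sqrt{110}\right) \left(- \frac{5417}{774}\right) = - \frac{276267}{86} - \frac{5417 i \sqrt{110}}{774}$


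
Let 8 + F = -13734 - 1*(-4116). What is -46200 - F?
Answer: -36574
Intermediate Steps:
F = -9626 (F = -8 + (-13734 - 1*(-4116)) = -8 + (-13734 + 4116) = -8 - 9618 = -9626)
-46200 - F = -46200 - 1*(-9626) = -46200 + 9626 = -36574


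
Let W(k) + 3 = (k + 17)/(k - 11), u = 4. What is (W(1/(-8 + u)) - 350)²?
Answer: 254466304/2025 ≈ 1.2566e+5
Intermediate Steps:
W(k) = -3 + (17 + k)/(-11 + k) (W(k) = -3 + (k + 17)/(k - 11) = -3 + (17 + k)/(-11 + k))
(W(1/(-8 + u)) - 350)² = (2*(25 - 1/(-8 + 4))/(-11 + 1/(-8 + 4)) - 350)² = (2*(25 - 1/(-4))/(-11 + 1/(-4)) - 350)² = (2*(25 - 1*(-¼))/(-11 - ¼) - 350)² = (2*(25 + ¼)/(-45/4) - 350)² = (2*(-4/45)*(101/4) - 350)² = (-202/45 - 350)² = (-15952/45)² = 254466304/2025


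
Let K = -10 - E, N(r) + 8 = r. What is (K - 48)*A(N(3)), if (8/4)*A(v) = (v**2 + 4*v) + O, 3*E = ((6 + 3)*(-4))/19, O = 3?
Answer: -4360/19 ≈ -229.47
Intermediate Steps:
N(r) = -8 + r
E = -12/19 (E = (((6 + 3)*(-4))/19)/3 = ((9*(-4))*(1/19))/3 = (-36*1/19)/3 = (1/3)*(-36/19) = -12/19 ≈ -0.63158)
K = -178/19 (K = -10 - 1*(-12/19) = -10 + 12/19 = -178/19 ≈ -9.3684)
A(v) = 3/2 + v**2/2 + 2*v (A(v) = ((v**2 + 4*v) + 3)/2 = (3 + v**2 + 4*v)/2 = 3/2 + v**2/2 + 2*v)
(K - 48)*A(N(3)) = (-178/19 - 48)*(3/2 + (-8 + 3)**2/2 + 2*(-8 + 3)) = -1090*(3/2 + (1/2)*(-5)**2 + 2*(-5))/19 = -1090*(3/2 + (1/2)*25 - 10)/19 = -1090*(3/2 + 25/2 - 10)/19 = -1090/19*4 = -4360/19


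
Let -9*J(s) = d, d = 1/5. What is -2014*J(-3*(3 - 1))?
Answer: 2014/45 ≈ 44.756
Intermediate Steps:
d = 1/5 ≈ 0.20000
J(s) = -1/45 (J(s) = -1/9*1/5 = -1/45)
-2014*J(-3*(3 - 1)) = -2014*(-1/45) = 2014/45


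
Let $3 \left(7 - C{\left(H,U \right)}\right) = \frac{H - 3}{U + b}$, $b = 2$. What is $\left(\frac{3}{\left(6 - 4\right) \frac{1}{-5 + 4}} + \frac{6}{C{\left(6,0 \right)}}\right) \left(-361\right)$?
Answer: $\frac{5415}{26} \approx 208.27$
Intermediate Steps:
$C{\left(H,U \right)} = 7 - \frac{-3 + H}{3 \left(2 + U\right)}$ ($C{\left(H,U \right)} = 7 - \frac{\left(H - 3\right) \frac{1}{U + 2}}{3} = 7 - \frac{\left(-3 + H\right) \frac{1}{2 + U}}{3} = 7 - \frac{\frac{1}{2 + U} \left(-3 + H\right)}{3} = 7 - \frac{-3 + H}{3 \left(2 + U\right)}$)
$\left(\frac{3}{\left(6 - 4\right) \frac{1}{-5 + 4}} + \frac{6}{C{\left(6,0 \right)}}\right) \left(-361\right) = \left(\frac{3}{\left(6 - 4\right) \frac{1}{-5 + 4}} + \frac{6}{\frac{1}{3} \frac{1}{2 + 0} \left(45 - 6 + 21 \cdot 0\right)}\right) \left(-361\right) = \left(\frac{3}{2 \frac{1}{-1}} + \frac{6}{\frac{1}{3} \cdot \frac{1}{2} \left(45 - 6 + 0\right)}\right) \left(-361\right) = \left(\frac{3}{2 \left(-1\right)} + \frac{6}{\frac{1}{3} \cdot \frac{1}{2} \cdot 39}\right) \left(-361\right) = \left(\frac{3}{-2} + \frac{6}{\frac{13}{2}}\right) \left(-361\right) = \left(3 \left(- \frac{1}{2}\right) + 6 \cdot \frac{2}{13}\right) \left(-361\right) = \left(- \frac{3}{2} + \frac{12}{13}\right) \left(-361\right) = \left(- \frac{15}{26}\right) \left(-361\right) = \frac{5415}{26}$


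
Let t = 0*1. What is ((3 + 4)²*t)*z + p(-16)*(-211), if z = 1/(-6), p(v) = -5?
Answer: 1055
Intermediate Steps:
t = 0
z = -⅙ ≈ -0.16667
((3 + 4)²*t)*z + p(-16)*(-211) = ((3 + 4)²*0)*(-⅙) - 5*(-211) = (7²*0)*(-⅙) + 1055 = (49*0)*(-⅙) + 1055 = 0*(-⅙) + 1055 = 0 + 1055 = 1055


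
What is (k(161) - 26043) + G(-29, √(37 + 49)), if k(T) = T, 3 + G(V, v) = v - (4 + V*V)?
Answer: -26730 + √86 ≈ -26721.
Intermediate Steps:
G(V, v) = -7 + v - V² (G(V, v) = -3 + (v - (4 + V*V)) = -3 + (v - (4 + V²)) = -3 + (v + (-4 - V²)) = -3 + (-4 + v - V²) = -7 + v - V²)
(k(161) - 26043) + G(-29, √(37 + 49)) = (161 - 26043) + (-7 + √(37 + 49) - 1*(-29)²) = -25882 + (-7 + √86 - 1*841) = -25882 + (-7 + √86 - 841) = -25882 + (-848 + √86) = -26730 + √86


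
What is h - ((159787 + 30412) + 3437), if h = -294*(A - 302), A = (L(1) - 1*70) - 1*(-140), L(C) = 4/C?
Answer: -126604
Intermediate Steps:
A = 74 (A = (4/1 - 1*70) - 1*(-140) = (4*1 - 70) + 140 = (4 - 70) + 140 = -66 + 140 = 74)
h = 67032 (h = -294*(74 - 302) = -294*(-228) = 67032)
h - ((159787 + 30412) + 3437) = 67032 - ((159787 + 30412) + 3437) = 67032 - (190199 + 3437) = 67032 - 1*193636 = 67032 - 193636 = -126604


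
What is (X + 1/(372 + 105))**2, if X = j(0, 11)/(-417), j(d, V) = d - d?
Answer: 1/227529 ≈ 4.3950e-6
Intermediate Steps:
j(d, V) = 0
X = 0 (X = 0/(-417) = 0*(-1/417) = 0)
(X + 1/(372 + 105))**2 = (0 + 1/(372 + 105))**2 = (0 + 1/477)**2 = (1/477)**2 = 1/227529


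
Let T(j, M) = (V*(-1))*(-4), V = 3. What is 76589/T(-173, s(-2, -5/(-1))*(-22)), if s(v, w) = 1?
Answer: 76589/12 ≈ 6382.4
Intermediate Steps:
T(j, M) = 12 (T(j, M) = (3*(-1))*(-4) = -3*(-4) = 12)
76589/T(-173, s(-2, -5/(-1))*(-22)) = 76589/12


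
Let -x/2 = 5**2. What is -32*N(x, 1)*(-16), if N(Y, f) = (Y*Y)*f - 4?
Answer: 1277952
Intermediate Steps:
x = -50 (x = -2*5**2 = -2*25 = -50)
N(Y, f) = -4 + f*Y**2 (N(Y, f) = Y**2*f - 4 = f*Y**2 - 4 = -4 + f*Y**2)
-32*N(x, 1)*(-16) = -32*(-4 + 1*(-50)**2)*(-16) = -32*(-4 + 1*2500)*(-16) = -32*(-4 + 2500)*(-16) = -32*2496*(-16) = -79872*(-16) = 1277952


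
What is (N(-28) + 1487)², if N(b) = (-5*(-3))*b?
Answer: 1138489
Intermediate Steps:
N(b) = 15*b
(N(-28) + 1487)² = (15*(-28) + 1487)² = (-420 + 1487)² = 1067² = 1138489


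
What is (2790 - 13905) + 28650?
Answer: 17535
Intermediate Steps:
(2790 - 13905) + 28650 = -11115 + 28650 = 17535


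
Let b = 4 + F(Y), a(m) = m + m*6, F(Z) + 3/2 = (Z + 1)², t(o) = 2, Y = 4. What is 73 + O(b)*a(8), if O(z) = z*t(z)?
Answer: 3153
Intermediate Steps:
F(Z) = -3/2 + (1 + Z)² (F(Z) = -3/2 + (Z + 1)² = -3/2 + (1 + Z)²)
a(m) = 7*m (a(m) = m + 6*m = 7*m)
b = 55/2 (b = 4 + (-3/2 + (1 + 4)²) = 4 + (-3/2 + 5²) = 4 + (-3/2 + 25) = 4 + 47/2 = 55/2 ≈ 27.500)
O(z) = 2*z (O(z) = z*2 = 2*z)
73 + O(b)*a(8) = 73 + (2*(55/2))*(7*8) = 73 + 55*56 = 73 + 3080 = 3153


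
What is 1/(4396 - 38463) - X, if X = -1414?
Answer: 48170737/34067 ≈ 1414.0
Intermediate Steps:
1/(4396 - 38463) - X = 1/(4396 - 38463) - 1*(-1414) = 1/(-34067) + 1414 = -1/34067 + 1414 = 48170737/34067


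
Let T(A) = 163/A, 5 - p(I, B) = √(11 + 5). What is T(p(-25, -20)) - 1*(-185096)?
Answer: 185259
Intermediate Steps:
p(I, B) = 1 (p(I, B) = 5 - √(11 + 5) = 5 - √16 = 5 - 1*4 = 5 - 4 = 1)
T(p(-25, -20)) - 1*(-185096) = 163/1 - 1*(-185096) = 163*1 + 185096 = 163 + 185096 = 185259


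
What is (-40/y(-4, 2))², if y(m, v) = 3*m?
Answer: 100/9 ≈ 11.111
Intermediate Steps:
(-40/y(-4, 2))² = (-40/(3*(-4)))² = (-40/(-12))² = (-40*(-1/12))² = (10/3)² = 100/9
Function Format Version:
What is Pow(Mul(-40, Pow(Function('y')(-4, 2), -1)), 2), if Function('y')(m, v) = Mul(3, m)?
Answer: Rational(100, 9) ≈ 11.111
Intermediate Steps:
Pow(Mul(-40, Pow(Function('y')(-4, 2), -1)), 2) = Pow(Mul(-40, Pow(Mul(3, -4), -1)), 2) = Pow(Mul(-40, Pow(-12, -1)), 2) = Pow(Mul(-40, Rational(-1, 12)), 2) = Pow(Rational(10, 3), 2) = Rational(100, 9)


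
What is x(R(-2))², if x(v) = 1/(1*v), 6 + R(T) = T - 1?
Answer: 1/81 ≈ 0.012346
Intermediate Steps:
R(T) = -7 + T (R(T) = -6 + (T - 1) = -6 + (-1 + T) = -7 + T)
x(v) = 1/v
x(R(-2))² = (1/(-7 - 2))² = (1/(-9))² = (-⅑)² = 1/81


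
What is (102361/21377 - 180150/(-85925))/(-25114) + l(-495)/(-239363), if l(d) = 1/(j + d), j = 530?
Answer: -605681346151683/2208356597203640590 ≈ -0.00027427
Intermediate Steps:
l(d) = 1/(530 + d)
(102361/21377 - 180150/(-85925))/(-25114) + l(-495)/(-239363) = (102361/21377 - 180150/(-85925))/(-25114) + 1/((530 - 495)*(-239363)) = (102361*(1/21377) - 180150*(-1/85925))*(-1/25114) - 1/239363/35 = (102361/21377 + 7206/3437)*(-1/25114) + (1/35)*(-1/239363) = (505857419/73472749)*(-1/25114) - 1/8377705 = -505857419/1845194618386 - 1/8377705 = -605681346151683/2208356597203640590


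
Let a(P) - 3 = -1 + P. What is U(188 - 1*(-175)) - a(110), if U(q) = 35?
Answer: -77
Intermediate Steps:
a(P) = 2 + P (a(P) = 3 + (-1 + P) = 2 + P)
U(188 - 1*(-175)) - a(110) = 35 - (2 + 110) = 35 - 1*112 = 35 - 112 = -77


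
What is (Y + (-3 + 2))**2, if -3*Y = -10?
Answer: 49/9 ≈ 5.4444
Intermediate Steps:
Y = 10/3 (Y = -1/3*(-10) = 10/3 ≈ 3.3333)
(Y + (-3 + 2))**2 = (10/3 + (-3 + 2))**2 = (10/3 - 1)**2 = (7/3)**2 = 49/9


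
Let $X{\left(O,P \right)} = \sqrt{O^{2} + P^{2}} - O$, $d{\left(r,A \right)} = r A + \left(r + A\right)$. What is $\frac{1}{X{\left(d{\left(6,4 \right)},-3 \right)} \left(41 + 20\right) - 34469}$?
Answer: $- \frac{36543}{1331055884} - \frac{61 \sqrt{1165}}{1331055884} \approx -2.9018 \cdot 10^{-5}$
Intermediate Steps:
$d{\left(r,A \right)} = A + r + A r$ ($d{\left(r,A \right)} = A r + \left(A + r\right) = A + r + A r$)
$\frac{1}{X{\left(d{\left(6,4 \right)},-3 \right)} \left(41 + 20\right) - 34469} = \frac{1}{\left(\sqrt{\left(4 + 6 + 4 \cdot 6\right)^{2} + \left(-3\right)^{2}} - \left(4 + 6 + 4 \cdot 6\right)\right) \left(41 + 20\right) - 34469} = \frac{1}{\left(\sqrt{\left(4 + 6 + 24\right)^{2} + 9} - \left(4 + 6 + 24\right)\right) 61 - 34469} = \frac{1}{\left(\sqrt{34^{2} + 9} - 34\right) 61 - 34469} = \frac{1}{\left(\sqrt{1156 + 9} - 34\right) 61 - 34469} = \frac{1}{\left(\sqrt{1165} - 34\right) 61 - 34469} = \frac{1}{\left(-34 + \sqrt{1165}\right) 61 - 34469} = \frac{1}{\left(-2074 + 61 \sqrt{1165}\right) - 34469} = \frac{1}{-36543 + 61 \sqrt{1165}}$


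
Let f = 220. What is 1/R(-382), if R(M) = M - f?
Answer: -1/602 ≈ -0.0016611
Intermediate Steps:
R(M) = -220 + M (R(M) = M - 1*220 = M - 220 = -220 + M)
1/R(-382) = 1/(-220 - 382) = 1/(-602) = -1/602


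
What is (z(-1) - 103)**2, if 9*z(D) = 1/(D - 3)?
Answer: 13756681/1296 ≈ 10615.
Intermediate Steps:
z(D) = 1/(9*(-3 + D)) (z(D) = 1/(9*(D - 3)) = 1/(9*(-3 + D)))
(z(-1) - 103)**2 = (1/(9*(-3 - 1)) - 103)**2 = ((1/9)/(-4) - 103)**2 = ((1/9)*(-1/4) - 103)**2 = (-1/36 - 103)**2 = (-3709/36)**2 = 13756681/1296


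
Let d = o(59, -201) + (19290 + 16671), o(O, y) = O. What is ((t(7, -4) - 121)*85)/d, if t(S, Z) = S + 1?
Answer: -1921/7204 ≈ -0.26666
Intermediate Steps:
t(S, Z) = 1 + S
d = 36020 (d = 59 + (19290 + 16671) = 59 + 35961 = 36020)
((t(7, -4) - 121)*85)/d = (((1 + 7) - 121)*85)/36020 = ((8 - 121)*85)*(1/36020) = -113*85*(1/36020) = -9605*1/36020 = -1921/7204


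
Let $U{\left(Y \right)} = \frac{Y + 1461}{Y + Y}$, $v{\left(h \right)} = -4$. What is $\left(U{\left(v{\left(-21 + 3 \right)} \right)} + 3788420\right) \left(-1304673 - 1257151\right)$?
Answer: $-9704798705884$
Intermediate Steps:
$U{\left(Y \right)} = \frac{1461 + Y}{2 Y}$
$\left(U{\left(v{\left(-21 + 3 \right)} \right)} + 3788420\right) \left(-1304673 - 1257151\right) = \left(\frac{1461 - 4}{2 \left(-4\right)} + 3788420\right) \left(-1304673 - 1257151\right) = \left(\frac{1}{2} \left(- \frac{1}{4}\right) 1457 + 3788420\right) \left(-2561824\right) = \left(- \frac{1457}{8} + 3788420\right) \left(-2561824\right) = \frac{30305903}{8} \left(-2561824\right) = -9704798705884$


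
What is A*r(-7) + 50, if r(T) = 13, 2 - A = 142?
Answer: -1770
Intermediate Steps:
A = -140 (A = 2 - 1*142 = 2 - 142 = -140)
A*r(-7) + 50 = -140*13 + 50 = -1820 + 50 = -1770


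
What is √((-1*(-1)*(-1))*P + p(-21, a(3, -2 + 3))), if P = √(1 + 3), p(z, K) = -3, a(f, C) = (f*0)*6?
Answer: I*√5 ≈ 2.2361*I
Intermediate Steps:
a(f, C) = 0 (a(f, C) = 0*6 = 0)
P = 2 (P = √4 = 2)
√((-1*(-1)*(-1))*P + p(-21, a(3, -2 + 3))) = √((-1*(-1)*(-1))*2 - 3) = √((1*(-1))*2 - 3) = √(-1*2 - 3) = √(-2 - 3) = √(-5) = I*√5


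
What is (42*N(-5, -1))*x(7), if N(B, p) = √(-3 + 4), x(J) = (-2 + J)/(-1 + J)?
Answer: 35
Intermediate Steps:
x(J) = (-2 + J)/(-1 + J)
N(B, p) = 1 (N(B, p) = √1 = 1)
(42*N(-5, -1))*x(7) = (42*1)*((-2 + 7)/(-1 + 7)) = 42*(5/6) = 42*((⅙)*5) = 42*(⅚) = 35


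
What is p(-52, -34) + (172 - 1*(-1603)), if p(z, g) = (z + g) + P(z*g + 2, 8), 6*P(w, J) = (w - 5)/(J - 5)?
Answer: 32167/18 ≈ 1787.1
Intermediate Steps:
P(w, J) = (-5 + w)/(6*(-5 + J)) (P(w, J) = ((w - 5)/(J - 5))/6 = ((-5 + w)/(-5 + J))/6 = (-5 + w)/(6*(-5 + J)))
p(z, g) = -1/6 + g + z + g*z/18 (p(z, g) = (z + g) + (-5 + (z*g + 2))/(6*(-5 + 8)) = (g + z) + (1/6)*(-5 + (g*z + 2))/3 = (g + z) + (1/6)*(1/3)*(-5 + (2 + g*z)) = (g + z) + (1/6)*(1/3)*(-3 + g*z) = (g + z) + (-1/6 + g*z/18) = -1/6 + g + z + g*z/18)
p(-52, -34) + (172 - 1*(-1603)) = (-1/6 - 34 - 52 + (1/18)*(-34)*(-52)) + (172 - 1*(-1603)) = (-1/6 - 34 - 52 + 884/9) + (172 + 1603) = 217/18 + 1775 = 32167/18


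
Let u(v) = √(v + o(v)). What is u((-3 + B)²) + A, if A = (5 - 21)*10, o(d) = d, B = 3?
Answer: -160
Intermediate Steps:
u(v) = √2*√v (u(v) = √(v + v) = √(2*v) = √2*√v)
A = -160 (A = -16*10 = -160)
u((-3 + B)²) + A = √2*√((-3 + 3)²) - 160 = √2*√(0²) - 160 = √2*√0 - 160 = √2*0 - 160 = 0 - 160 = -160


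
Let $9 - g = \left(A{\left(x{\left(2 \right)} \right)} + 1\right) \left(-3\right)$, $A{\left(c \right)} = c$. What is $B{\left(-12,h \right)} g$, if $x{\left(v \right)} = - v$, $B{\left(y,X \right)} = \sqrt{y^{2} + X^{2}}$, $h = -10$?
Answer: $12 \sqrt{61} \approx 93.723$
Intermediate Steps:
$B{\left(y,X \right)} = \sqrt{X^{2} + y^{2}}$
$g = 6$ ($g = 9 - \left(\left(-1\right) 2 + 1\right) \left(-3\right) = 9 - \left(-2 + 1\right) \left(-3\right) = 9 - \left(-1\right) \left(-3\right) = 9 - 3 = 6$)
$B{\left(-12,h \right)} g = \sqrt{\left(-10\right)^{2} + \left(-12\right)^{2}} \cdot 6 = \sqrt{100 + 144} \cdot 6 = \sqrt{244} \cdot 6 = 2 \sqrt{61} \cdot 6 = 12 \sqrt{61}$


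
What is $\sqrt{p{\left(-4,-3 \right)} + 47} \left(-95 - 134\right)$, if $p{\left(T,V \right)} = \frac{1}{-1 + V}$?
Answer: $- \frac{229 \sqrt{187}}{2} \approx -1565.8$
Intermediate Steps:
$\sqrt{p{\left(-4,-3 \right)} + 47} \left(-95 - 134\right) = \sqrt{\frac{1}{-1 - 3} + 47} \left(-95 - 134\right) = \sqrt{\frac{1}{-4} + 47} \left(-229\right) = \sqrt{- \frac{1}{4} + 47} \left(-229\right) = \sqrt{\frac{187}{4}} \left(-229\right) = \frac{\sqrt{187}}{2} \left(-229\right) = - \frac{229 \sqrt{187}}{2}$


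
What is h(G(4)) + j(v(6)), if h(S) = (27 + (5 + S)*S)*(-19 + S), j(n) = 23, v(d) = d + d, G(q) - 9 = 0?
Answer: -1507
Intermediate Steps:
G(q) = 9 (G(q) = 9 + 0 = 9)
v(d) = 2*d
h(S) = (-19 + S)*(27 + S*(5 + S)) (h(S) = (27 + S*(5 + S))*(-19 + S) = (-19 + S)*(27 + S*(5 + S)))
h(G(4)) + j(v(6)) = (-513 + 9³ - 68*9 - 14*9²) + 23 = (-513 + 729 - 612 - 14*81) + 23 = (-513 + 729 - 612 - 1134) + 23 = -1530 + 23 = -1507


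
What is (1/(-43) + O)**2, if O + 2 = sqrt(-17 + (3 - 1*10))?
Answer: (87 - 86*I*sqrt(6))**2/1849 ≈ -19.906 - 19.824*I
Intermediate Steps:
O = -2 + 2*I*sqrt(6) (O = -2 + sqrt(-17 + (3 - 1*10)) = -2 + sqrt(-17 + (3 - 10)) = -2 + sqrt(-17 - 7) = -2 + sqrt(-24) = -2 + 2*I*sqrt(6) ≈ -2.0 + 4.899*I)
(1/(-43) + O)**2 = (1/(-43) + (-2 + 2*I*sqrt(6)))**2 = (-1/43 + (-2 + 2*I*sqrt(6)))**2 = (-87/43 + 2*I*sqrt(6))**2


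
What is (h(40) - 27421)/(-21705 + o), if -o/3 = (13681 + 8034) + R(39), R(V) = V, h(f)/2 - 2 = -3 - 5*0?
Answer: 3047/9663 ≈ 0.31533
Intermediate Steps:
h(f) = -2 (h(f) = 4 + 2*(-3 - 5*0) = 4 + 2*(-3 + 0) = 4 + 2*(-3) = 4 - 6 = -2)
o = -65262 (o = -3*((13681 + 8034) + 39) = -3*(21715 + 39) = -3*21754 = -65262)
(h(40) - 27421)/(-21705 + o) = (-2 - 27421)/(-21705 - 65262) = -27423/(-86967) = -27423*(-1/86967) = 3047/9663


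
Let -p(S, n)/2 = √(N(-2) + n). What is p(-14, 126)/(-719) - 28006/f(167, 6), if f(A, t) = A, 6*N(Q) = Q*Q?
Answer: -28006/167 + 4*√285/2157 ≈ -167.67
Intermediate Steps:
N(Q) = Q²/6 (N(Q) = (Q*Q)/6 = Q²/6)
p(S, n) = -2*√(⅔ + n) (p(S, n) = -2*√((⅙)*(-2)² + n) = -2*√((⅙)*4 + n) = -2*√(⅔ + n))
p(-14, 126)/(-719) - 28006/f(167, 6) = -2*√(6 + 9*126)/3/(-719) - 28006/167 = -2*√(6 + 1134)/3*(-1/719) - 28006*1/167 = -4*√285/3*(-1/719) - 28006/167 = 4*√285/2157 - 28006/167 = -28006/167 + 4*√285/2157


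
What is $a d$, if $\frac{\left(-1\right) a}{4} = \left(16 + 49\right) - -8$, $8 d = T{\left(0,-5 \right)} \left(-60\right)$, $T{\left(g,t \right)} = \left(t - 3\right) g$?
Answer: $0$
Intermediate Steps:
$T{\left(g,t \right)} = g \left(-3 + t\right)$ ($T{\left(g,t \right)} = \left(-3 + t\right) g = g \left(-3 + t\right)$)
$d = 0$ ($d = \frac{0 \left(-3 - 5\right) \left(-60\right)}{8} = \frac{0 \left(-8\right) \left(-60\right)}{8} = \frac{0 \left(-60\right)}{8} = \frac{1}{8} \cdot 0 = 0$)
$a = -292$ ($a = - 4 \left(\left(16 + 49\right) - -8\right) = - 4 \left(65 + 8\right) = \left(-4\right) 73 = -292$)
$a d = \left(-292\right) 0 = 0$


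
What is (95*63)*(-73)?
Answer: -436905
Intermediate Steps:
(95*63)*(-73) = 5985*(-73) = -436905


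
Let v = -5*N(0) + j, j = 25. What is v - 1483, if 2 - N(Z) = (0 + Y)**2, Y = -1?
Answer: -1463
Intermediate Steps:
N(Z) = 1 (N(Z) = 2 - (0 - 1)**2 = 2 - 1*(-1)**2 = 2 - 1*1 = 2 - 1 = 1)
v = 20 (v = -5*1 + 25 = -5 + 25 = 20)
v - 1483 = 20 - 1483 = -1463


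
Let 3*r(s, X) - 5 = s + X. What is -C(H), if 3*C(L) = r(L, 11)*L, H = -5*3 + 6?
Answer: 7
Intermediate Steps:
r(s, X) = 5/3 + X/3 + s/3 (r(s, X) = 5/3 + (s + X)/3 = 5/3 + (X + s)/3 = 5/3 + (X/3 + s/3) = 5/3 + X/3 + s/3)
H = -9 (H = -15 + 6 = -9)
C(L) = L*(16/3 + L/3)/3 (C(L) = ((5/3 + (⅓)*11 + L/3)*L)/3 = ((5/3 + 11/3 + L/3)*L)/3 = ((16/3 + L/3)*L)/3 = (L*(16/3 + L/3))/3 = L*(16/3 + L/3)/3)
-C(H) = -(-9)*(16 - 9)/9 = -(-9)*7/9 = -1*(-7) = 7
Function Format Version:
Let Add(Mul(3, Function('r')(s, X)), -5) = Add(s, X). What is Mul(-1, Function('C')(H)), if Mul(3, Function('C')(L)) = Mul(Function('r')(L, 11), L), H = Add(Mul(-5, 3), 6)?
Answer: 7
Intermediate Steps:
Function('r')(s, X) = Add(Rational(5, 3), Mul(Rational(1, 3), X), Mul(Rational(1, 3), s)) (Function('r')(s, X) = Add(Rational(5, 3), Mul(Rational(1, 3), Add(s, X))) = Add(Rational(5, 3), Mul(Rational(1, 3), Add(X, s))) = Add(Rational(5, 3), Add(Mul(Rational(1, 3), X), Mul(Rational(1, 3), s))) = Add(Rational(5, 3), Mul(Rational(1, 3), X), Mul(Rational(1, 3), s)))
H = -9 (H = Add(-15, 6) = -9)
Function('C')(L) = Mul(Rational(1, 3), L, Add(Rational(16, 3), Mul(Rational(1, 3), L))) (Function('C')(L) = Mul(Rational(1, 3), Mul(Add(Rational(5, 3), Mul(Rational(1, 3), 11), Mul(Rational(1, 3), L)), L)) = Mul(Rational(1, 3), Mul(Add(Rational(5, 3), Rational(11, 3), Mul(Rational(1, 3), L)), L)) = Mul(Rational(1, 3), Mul(Add(Rational(16, 3), Mul(Rational(1, 3), L)), L)) = Mul(Rational(1, 3), Mul(L, Add(Rational(16, 3), Mul(Rational(1, 3), L)))) = Mul(Rational(1, 3), L, Add(Rational(16, 3), Mul(Rational(1, 3), L))))
Mul(-1, Function('C')(H)) = Mul(-1, Mul(Rational(1, 9), -9, Add(16, -9))) = Mul(-1, Mul(Rational(1, 9), -9, 7)) = Mul(-1, -7) = 7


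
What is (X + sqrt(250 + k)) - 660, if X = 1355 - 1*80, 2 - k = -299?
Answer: 615 + sqrt(551) ≈ 638.47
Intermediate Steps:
k = 301 (k = 2 - 1*(-299) = 2 + 299 = 301)
X = 1275 (X = 1355 - 80 = 1275)
(X + sqrt(250 + k)) - 660 = (1275 + sqrt(250 + 301)) - 660 = (1275 + sqrt(551)) - 660 = 615 + sqrt(551)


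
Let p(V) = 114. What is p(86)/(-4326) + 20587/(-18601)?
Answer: -15196646/13411321 ≈ -1.1331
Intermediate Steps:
p(86)/(-4326) + 20587/(-18601) = 114/(-4326) + 20587/(-18601) = 114*(-1/4326) + 20587*(-1/18601) = -19/721 - 20587/18601 = -15196646/13411321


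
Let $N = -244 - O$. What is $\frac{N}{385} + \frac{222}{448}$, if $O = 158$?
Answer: $- \frac{6759}{12320} \approx -0.54862$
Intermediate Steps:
$N = -402$ ($N = -244 - 158 = -402$)
$\frac{N}{385} + \frac{222}{448} = - \frac{402}{385} + \frac{222}{448} = \left(-402\right) \frac{1}{385} + 222 \cdot \frac{1}{448} = - \frac{402}{385} + \frac{111}{224} = - \frac{6759}{12320}$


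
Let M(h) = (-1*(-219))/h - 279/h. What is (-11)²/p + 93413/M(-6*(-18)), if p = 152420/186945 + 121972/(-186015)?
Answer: -103227458278201/616705640 ≈ -1.6739e+5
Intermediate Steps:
p = 123341128/772768315 (p = 152420*(1/186945) + 121972*(-1/186015) = 30484/37389 - 121972/186015 = 123341128/772768315 ≈ 0.15961)
M(h) = -60/h (M(h) = 219/h - 279/h = -60/h)
(-11)²/p + 93413/M(-6*(-18)) = (-11)²/(123341128/772768315) + 93413/((-60/((-6*(-18))))) = 121*(772768315/123341128) + 93413/((-60/108)) = 93504966115/123341128 + 93413/((-60*1/108)) = 93504966115/123341128 + 93413/(-5/9) = 93504966115/123341128 + 93413*(-9/5) = 93504966115/123341128 - 840717/5 = -103227458278201/616705640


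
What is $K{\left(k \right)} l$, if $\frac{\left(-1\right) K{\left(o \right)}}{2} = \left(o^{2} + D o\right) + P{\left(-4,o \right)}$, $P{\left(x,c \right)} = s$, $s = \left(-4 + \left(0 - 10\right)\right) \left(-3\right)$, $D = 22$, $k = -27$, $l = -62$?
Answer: $21948$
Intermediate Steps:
$s = 42$ ($s = \left(-4 + \left(0 - 10\right)\right) \left(-3\right) = \left(-4 - 10\right) \left(-3\right) = \left(-14\right) \left(-3\right) = 42$)
$P{\left(x,c \right)} = 42$
$K{\left(o \right)} = -84 - 44 o - 2 o^{2}$ ($K{\left(o \right)} = - 2 \left(\left(o^{2} + 22 o\right) + 42\right) = - 2 \left(42 + o^{2} + 22 o\right) = -84 - 44 o - 2 o^{2}$)
$K{\left(k \right)} l = \left(-84 - -1188 - 2 \left(-27\right)^{2}\right) \left(-62\right) = \left(-84 + 1188 - 1458\right) \left(-62\right) = \left(-354\right) \left(-62\right) = 21948$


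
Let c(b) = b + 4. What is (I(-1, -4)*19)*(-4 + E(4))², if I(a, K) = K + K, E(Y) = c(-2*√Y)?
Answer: -2432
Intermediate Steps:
c(b) = 4 + b
E(Y) = 4 - 2*√Y
I(a, K) = 2*K
(I(-1, -4)*19)*(-4 + E(4))² = ((2*(-4))*19)*(-4 + (4 - 2*√4))² = (-8*19)*(-4 + (4 - 2*2))² = -152*(-4 + (4 - 4))² = -152*(-4 + 0)² = -152*(-4)² = -152*16 = -2432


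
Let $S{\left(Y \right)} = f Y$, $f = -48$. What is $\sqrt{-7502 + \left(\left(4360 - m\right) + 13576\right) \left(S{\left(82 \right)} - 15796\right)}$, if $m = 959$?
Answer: $i \sqrt{334997666} \approx 18303.0 i$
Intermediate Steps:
$S{\left(Y \right)} = - 48 Y$
$\sqrt{-7502 + \left(\left(4360 - m\right) + 13576\right) \left(S{\left(82 \right)} - 15796\right)} = \sqrt{-7502 + \left(\left(4360 - 959\right) + 13576\right) \left(\left(-48\right) 82 - 15796\right)} = \sqrt{-7502 + \left(\left(4360 - 959\right) + 13576\right) \left(-3936 - 15796\right)} = \sqrt{-7502 + \left(3401 + 13576\right) \left(-19732\right)} = \sqrt{-7502 + 16977 \left(-19732\right)} = \sqrt{-7502 - 334990164} = \sqrt{-334997666} = i \sqrt{334997666}$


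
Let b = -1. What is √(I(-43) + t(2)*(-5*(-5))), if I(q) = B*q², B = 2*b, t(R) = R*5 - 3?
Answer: I*√3523 ≈ 59.355*I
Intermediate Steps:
t(R) = -3 + 5*R (t(R) = 5*R - 3 = -3 + 5*R)
B = -2 (B = 2*(-1) = -2)
I(q) = -2*q²
√(I(-43) + t(2)*(-5*(-5))) = √(-2*(-43)² + (-3 + 5*2)*(-5*(-5))) = √(-2*1849 + (-3 + 10)*25) = √(-3698 + 7*25) = √(-3698 + 175) = √(-3523) = I*√3523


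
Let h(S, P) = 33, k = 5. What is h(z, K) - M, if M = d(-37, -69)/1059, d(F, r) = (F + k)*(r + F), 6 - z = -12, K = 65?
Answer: 31555/1059 ≈ 29.797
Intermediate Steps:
z = 18 (z = 6 - 1*(-12) = 6 + 12 = 18)
d(F, r) = (5 + F)*(F + r) (d(F, r) = (F + 5)*(r + F) = (5 + F)*(F + r))
M = 3392/1059 (M = ((-37)**2 + 5*(-37) + 5*(-69) - 37*(-69))/1059 = (1369 - 185 - 345 + 2553)*(1/1059) = 3392*(1/1059) = 3392/1059 ≈ 3.2030)
h(z, K) - M = 33 - 1*3392/1059 = 33 - 3392/1059 = 31555/1059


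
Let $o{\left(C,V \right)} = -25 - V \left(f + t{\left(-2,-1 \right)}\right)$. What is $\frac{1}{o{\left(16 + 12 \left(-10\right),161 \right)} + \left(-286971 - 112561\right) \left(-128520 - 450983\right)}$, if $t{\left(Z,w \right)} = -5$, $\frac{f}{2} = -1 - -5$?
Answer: $\frac{1}{231529992088} \approx 4.3191 \cdot 10^{-12}$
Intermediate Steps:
$f = 8$ ($f = 2 \left(-1 - -5\right) = 2 \left(-1 + 5\right) = 2 \cdot 4 = 8$)
$o{\left(C,V \right)} = -25 - 3 V$ ($o{\left(C,V \right)} = -25 - V \left(8 - 5\right) = -25 - V 3 = -25 - 3 V$)
$\frac{1}{o{\left(16 + 12 \left(-10\right),161 \right)} + \left(-286971 - 112561\right) \left(-128520 - 450983\right)} = \frac{1}{\left(-25 - 483\right) + \left(-286971 - 112561\right) \left(-128520 - 450983\right)} = \frac{1}{\left(-25 - 483\right) - -231529992596} = \frac{1}{-508 + 231529992596} = \frac{1}{231529992088}$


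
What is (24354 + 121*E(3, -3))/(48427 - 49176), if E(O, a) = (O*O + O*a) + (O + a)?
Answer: -24354/749 ≈ -32.515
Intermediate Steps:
E(O, a) = O + a + O² + O*a (E(O, a) = (O² + O*a) + (O + a) = O + a + O² + O*a)
(24354 + 121*E(3, -3))/(48427 - 49176) = (24354 + 121*(3 - 3 + 3² + 3*(-3)))/(48427 - 49176) = (24354 + 121*(3 - 3 + 9 - 9))/(-749) = (24354 + 121*0)*(-1/749) = (24354 + 0)*(-1/749) = 24354*(-1/749) = -24354/749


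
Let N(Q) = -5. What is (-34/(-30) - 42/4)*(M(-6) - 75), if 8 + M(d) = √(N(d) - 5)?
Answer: 23323/30 - 281*I*√10/30 ≈ 777.43 - 29.62*I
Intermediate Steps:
M(d) = -8 + I*√10 (M(d) = -8 + √(-5 - 5) = -8 + √(-10) = -8 + I*√10)
(-34/(-30) - 42/4)*(M(-6) - 75) = (-34/(-30) - 42/4)*((-8 + I*√10) - 75) = (-34*(-1/30) - 42*¼)*(-83 + I*√10) = (17/15 - 21/2)*(-83 + I*√10) = -281*(-83 + I*√10)/30 = 23323/30 - 281*I*√10/30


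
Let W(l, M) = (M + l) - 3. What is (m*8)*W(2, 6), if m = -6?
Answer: -240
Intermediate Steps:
W(l, M) = -3 + M + l
(m*8)*W(2, 6) = (-6*8)*(-3 + 6 + 2) = -48*5 = -240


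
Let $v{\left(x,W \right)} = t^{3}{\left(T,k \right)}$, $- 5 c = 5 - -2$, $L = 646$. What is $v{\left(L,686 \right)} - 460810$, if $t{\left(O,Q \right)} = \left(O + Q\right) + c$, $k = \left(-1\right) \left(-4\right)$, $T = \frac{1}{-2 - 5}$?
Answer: $- \frac{19756592694}{42875} \approx -4.608 \cdot 10^{5}$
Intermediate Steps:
$c = - \frac{7}{5}$ ($c = - \frac{5 - -2}{5} = - \frac{5 + 2}{5} = \left(- \frac{1}{5}\right) 7 = - \frac{7}{5} \approx -1.4$)
$T = - \frac{1}{7}$ ($T = \frac{1}{-7} = - \frac{1}{7} \approx -0.14286$)
$k = 4$
$t{\left(O,Q \right)} = - \frac{7}{5} + O + Q$ ($t{\left(O,Q \right)} = \left(O + Q\right) - \frac{7}{5} = - \frac{7}{5} + O + Q$)
$v{\left(x,W \right)} = \frac{636056}{42875}$ ($v{\left(x,W \right)} = \left(- \frac{7}{5} - \frac{1}{7} + 4\right)^{3} = \left(\frac{86}{35}\right)^{3} = \frac{636056}{42875}$)
$v{\left(L,686 \right)} - 460810 = \frac{636056}{42875} - 460810 = - \frac{19756592694}{42875}$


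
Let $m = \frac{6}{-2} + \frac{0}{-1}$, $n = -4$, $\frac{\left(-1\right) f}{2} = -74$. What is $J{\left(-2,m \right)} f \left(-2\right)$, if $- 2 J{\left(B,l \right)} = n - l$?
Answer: $-148$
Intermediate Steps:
$f = 148$ ($f = \left(-2\right) \left(-74\right) = 148$)
$m = -3$ ($m = 6 \left(- \frac{1}{2}\right) + 0 \left(-1\right) = -3 + 0 = -3$)
$J{\left(B,l \right)} = 2 + \frac{l}{2}$ ($J{\left(B,l \right)} = - \frac{-4 - l}{2} = 2 + \frac{l}{2}$)
$J{\left(-2,m \right)} f \left(-2\right) = \left(2 + \frac{1}{2} \left(-3\right)\right) 148 \left(-2\right) = \left(2 - \frac{3}{2}\right) \left(-296\right) = \frac{1}{2} \left(-296\right) = -148$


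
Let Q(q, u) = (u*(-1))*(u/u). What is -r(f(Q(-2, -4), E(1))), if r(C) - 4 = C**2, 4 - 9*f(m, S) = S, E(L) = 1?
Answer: -37/9 ≈ -4.1111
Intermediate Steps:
Q(q, u) = -u (Q(q, u) = -u*1 = -u)
f(m, S) = 4/9 - S/9
r(C) = 4 + C**2
-r(f(Q(-2, -4), E(1))) = -(4 + (4/9 - 1/9*1)**2) = -(4 + (4/9 - 1/9)**2) = -(4 + (1/3)**2) = -(4 + 1/9) = -1*37/9 = -37/9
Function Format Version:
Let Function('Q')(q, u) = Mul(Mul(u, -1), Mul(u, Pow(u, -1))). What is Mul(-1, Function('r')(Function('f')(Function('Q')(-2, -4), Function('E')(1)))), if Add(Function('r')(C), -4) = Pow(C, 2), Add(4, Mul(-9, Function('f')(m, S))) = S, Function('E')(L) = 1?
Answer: Rational(-37, 9) ≈ -4.1111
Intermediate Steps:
Function('Q')(q, u) = Mul(-1, u) (Function('Q')(q, u) = Mul(Mul(-1, u), 1) = Mul(-1, u))
Function('f')(m, S) = Add(Rational(4, 9), Mul(Rational(-1, 9), S))
Function('r')(C) = Add(4, Pow(C, 2))
Mul(-1, Function('r')(Function('f')(Function('Q')(-2, -4), Function('E')(1)))) = Mul(-1, Add(4, Pow(Add(Rational(4, 9), Mul(Rational(-1, 9), 1)), 2))) = Mul(-1, Add(4, Pow(Add(Rational(4, 9), Rational(-1, 9)), 2))) = Mul(-1, Add(4, Pow(Rational(1, 3), 2))) = Mul(-1, Add(4, Rational(1, 9))) = Mul(-1, Rational(37, 9)) = Rational(-37, 9)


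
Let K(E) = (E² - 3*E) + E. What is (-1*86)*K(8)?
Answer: -4128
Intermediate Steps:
K(E) = E² - 2*E
(-1*86)*K(8) = (-1*86)*(8*(-2 + 8)) = -688*6 = -86*48 = -4128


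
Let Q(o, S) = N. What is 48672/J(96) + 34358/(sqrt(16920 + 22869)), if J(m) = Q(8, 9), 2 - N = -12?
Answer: 24336/7 + 34358*sqrt(4421)/13263 ≈ 3648.8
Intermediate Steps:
N = 14 (N = 2 - 1*(-12) = 2 + 12 = 14)
Q(o, S) = 14
J(m) = 14
48672/J(96) + 34358/(sqrt(16920 + 22869)) = 48672/14 + 34358/(sqrt(16920 + 22869)) = 48672*(1/14) + 34358/(sqrt(39789)) = 24336/7 + 34358/((3*sqrt(4421))) = 24336/7 + 34358*(sqrt(4421)/13263) = 24336/7 + 34358*sqrt(4421)/13263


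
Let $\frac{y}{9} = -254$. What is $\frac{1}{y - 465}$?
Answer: $- \frac{1}{2751} \approx -0.0003635$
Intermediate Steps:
$y = -2286$ ($y = 9 \left(-254\right) = -2286$)
$\frac{1}{y - 465} = \frac{1}{-2286 - 465} = \frac{1}{-2751} = - \frac{1}{2751}$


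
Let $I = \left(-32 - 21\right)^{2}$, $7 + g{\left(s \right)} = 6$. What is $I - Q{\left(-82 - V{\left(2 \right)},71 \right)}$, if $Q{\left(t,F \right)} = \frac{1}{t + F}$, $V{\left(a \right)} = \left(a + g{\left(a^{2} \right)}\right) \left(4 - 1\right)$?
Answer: $\frac{39327}{14} \approx 2809.1$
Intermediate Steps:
$g{\left(s \right)} = -1$ ($g{\left(s \right)} = -7 + 6 = -1$)
$V{\left(a \right)} = -3 + 3 a$ ($V{\left(a \right)} = \left(a - 1\right) \left(4 - 1\right) = \left(-1 + a\right) 3 = -3 + 3 a$)
$Q{\left(t,F \right)} = \frac{1}{F + t}$
$I = 2809$ ($I = \left(-53\right)^{2} = 2809$)
$I - Q{\left(-82 - V{\left(2 \right)},71 \right)} = 2809 - \frac{1}{71 - \left(79 + 6\right)} = 2809 - \frac{1}{71 - 85} = 2809 - \frac{1}{-14} = 2809 - - \frac{1}{14} = 2809 + \frac{1}{14} = \frac{39327}{14}$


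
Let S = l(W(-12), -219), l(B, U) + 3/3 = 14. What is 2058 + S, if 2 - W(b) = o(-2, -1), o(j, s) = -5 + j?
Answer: 2071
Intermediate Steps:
W(b) = 9 (W(b) = 2 - (-5 - 2) = 2 - 1*(-7) = 2 + 7 = 9)
l(B, U) = 13 (l(B, U) = -1 + 14 = 13)
S = 13
2058 + S = 2058 + 13 = 2071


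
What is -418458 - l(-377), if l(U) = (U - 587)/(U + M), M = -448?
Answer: -345228814/825 ≈ -4.1846e+5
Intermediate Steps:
l(U) = (-587 + U)/(-448 + U) (l(U) = (U - 587)/(U - 448) = (-587 + U)/(-448 + U))
-418458 - l(-377) = -418458 - (-587 - 377)/(-448 - 377) = -418458 - (-964)/(-825) = -418458 - (-1)*(-964)/825 = -418458 - 1*964/825 = -418458 - 964/825 = -345228814/825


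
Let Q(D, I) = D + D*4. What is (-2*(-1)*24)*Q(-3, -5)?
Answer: -720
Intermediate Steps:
Q(D, I) = 5*D (Q(D, I) = D + 4*D = 5*D)
(-2*(-1)*24)*Q(-3, -5) = (-2*(-1)*24)*(5*(-3)) = (2*24)*(-15) = 48*(-15) = -720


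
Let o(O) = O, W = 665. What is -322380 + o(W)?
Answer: -321715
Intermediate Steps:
-322380 + o(W) = -322380 + 665 = -321715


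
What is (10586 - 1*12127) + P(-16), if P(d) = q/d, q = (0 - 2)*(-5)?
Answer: -12333/8 ≈ -1541.6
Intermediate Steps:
q = 10 (q = -2*(-5) = 10)
P(d) = 10/d
(10586 - 1*12127) + P(-16) = (10586 - 1*12127) + 10/(-16) = (10586 - 12127) + 10*(-1/16) = -1541 - 5/8 = -12333/8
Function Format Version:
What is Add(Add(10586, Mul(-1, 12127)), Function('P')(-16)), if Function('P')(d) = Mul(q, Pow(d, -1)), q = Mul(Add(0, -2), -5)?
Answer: Rational(-12333, 8) ≈ -1541.6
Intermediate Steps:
q = 10 (q = Mul(-2, -5) = 10)
Function('P')(d) = Mul(10, Pow(d, -1))
Add(Add(10586, Mul(-1, 12127)), Function('P')(-16)) = Add(Add(10586, Mul(-1, 12127)), Mul(10, Pow(-16, -1))) = Add(Add(10586, -12127), Mul(10, Rational(-1, 16))) = Add(-1541, Rational(-5, 8)) = Rational(-12333, 8)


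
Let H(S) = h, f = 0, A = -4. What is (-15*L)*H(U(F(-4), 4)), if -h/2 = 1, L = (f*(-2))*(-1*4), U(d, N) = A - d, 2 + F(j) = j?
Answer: 0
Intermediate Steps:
F(j) = -2 + j
U(d, N) = -4 - d
L = 0 (L = (0*(-2))*(-1*4) = 0*(-4) = 0)
h = -2 (h = -2*1 = -2)
H(S) = -2
(-15*L)*H(U(F(-4), 4)) = -15*0*(-2) = 0*(-2) = 0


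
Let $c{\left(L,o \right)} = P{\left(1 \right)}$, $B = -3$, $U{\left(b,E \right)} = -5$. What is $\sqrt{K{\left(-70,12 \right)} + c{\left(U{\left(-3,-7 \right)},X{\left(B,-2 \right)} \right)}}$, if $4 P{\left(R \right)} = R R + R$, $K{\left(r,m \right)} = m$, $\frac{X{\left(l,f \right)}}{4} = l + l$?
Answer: $\frac{5 \sqrt{2}}{2} \approx 3.5355$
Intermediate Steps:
$X{\left(l,f \right)} = 8 l$ ($X{\left(l,f \right)} = 4 \left(l + l\right) = 4 \cdot 2 l = 8 l$)
$P{\left(R \right)} = \frac{R}{4} + \frac{R^{2}}{4}$ ($P{\left(R \right)} = \frac{R R + R}{4} = \frac{R^{2} + R}{4} = \frac{R + R^{2}}{4} = \frac{R}{4} + \frac{R^{2}}{4}$)
$c{\left(L,o \right)} = \frac{1}{2}$ ($c{\left(L,o \right)} = \frac{1}{4} \cdot 1 \left(1 + 1\right) = \frac{1}{4} \cdot 1 \cdot 2 = \frac{1}{2}$)
$\sqrt{K{\left(-70,12 \right)} + c{\left(U{\left(-3,-7 \right)},X{\left(B,-2 \right)} \right)}} = \sqrt{12 + \frac{1}{2}} = \sqrt{\frac{25}{2}} = \frac{5 \sqrt{2}}{2}$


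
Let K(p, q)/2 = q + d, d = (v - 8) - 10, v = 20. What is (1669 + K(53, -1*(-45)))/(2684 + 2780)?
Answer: 1763/5464 ≈ 0.32266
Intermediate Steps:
d = 2 (d = (20 - 8) - 10 = 12 - 10 = 2)
K(p, q) = 4 + 2*q (K(p, q) = 2*(q + 2) = 2*(2 + q) = 4 + 2*q)
(1669 + K(53, -1*(-45)))/(2684 + 2780) = (1669 + (4 + 2*(-1*(-45))))/(2684 + 2780) = (1669 + (4 + 2*45))/5464 = (1669 + (4 + 90))*(1/5464) = (1669 + 94)*(1/5464) = 1763*(1/5464) = 1763/5464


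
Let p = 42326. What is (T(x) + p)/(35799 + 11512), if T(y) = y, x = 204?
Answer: 42530/47311 ≈ 0.89894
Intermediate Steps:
(T(x) + p)/(35799 + 11512) = (204 + 42326)/(35799 + 11512) = 42530/47311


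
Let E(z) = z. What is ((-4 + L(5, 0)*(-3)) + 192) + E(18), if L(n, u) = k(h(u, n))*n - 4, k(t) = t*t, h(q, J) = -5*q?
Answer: 218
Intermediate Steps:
k(t) = t²
L(n, u) = -4 + 25*n*u² (L(n, u) = (-5*u)²*n - 4 = (25*u²)*n - 4 = 25*n*u² - 4 = -4 + 25*n*u²)
((-4 + L(5, 0)*(-3)) + 192) + E(18) = ((-4 + (-4 + 25*5*0²)*(-3)) + 192) + 18 = ((-4 + (-4 + 25*5*0)*(-3)) + 192) + 18 = ((-4 + (-4 + 0)*(-3)) + 192) + 18 = ((-4 - 4*(-3)) + 192) + 18 = ((-4 + 12) + 192) + 18 = (8 + 192) + 18 = 200 + 18 = 218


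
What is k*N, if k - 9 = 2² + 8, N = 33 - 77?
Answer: -924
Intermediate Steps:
N = -44
k = 21 (k = 9 + (2² + 8) = 9 + (4 + 8) = 9 + 12 = 21)
k*N = 21*(-44) = -924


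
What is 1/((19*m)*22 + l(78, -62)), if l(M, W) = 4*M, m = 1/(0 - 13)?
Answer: 13/3638 ≈ 0.0035734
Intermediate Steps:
m = -1/13 (m = 1/(-13) = -1/13 ≈ -0.076923)
1/((19*m)*22 + l(78, -62)) = 1/((19*(-1/13))*22 + 4*78) = 1/(-19/13*22 + 312) = 1/(-418/13 + 312) = 1/(3638/13) = 13/3638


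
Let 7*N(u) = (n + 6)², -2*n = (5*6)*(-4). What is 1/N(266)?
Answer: 7/4356 ≈ 0.0016070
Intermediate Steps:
n = 60 (n = -5*6*(-4)/2 = -15*(-4) = -½*(-120) = 60)
N(u) = 4356/7 (N(u) = (60 + 6)²/7 = (⅐)*66² = (⅐)*4356 = 4356/7)
1/N(266) = 1/(4356/7) = 7/4356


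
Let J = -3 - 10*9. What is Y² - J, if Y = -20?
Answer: 493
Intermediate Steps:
J = -93 (J = -3 - 90 = -93)
Y² - J = (-20)² - 1*(-93) = 400 + 93 = 493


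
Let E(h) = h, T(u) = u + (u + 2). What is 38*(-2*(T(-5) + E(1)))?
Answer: 532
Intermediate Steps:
T(u) = 2 + 2*u (T(u) = u + (2 + u) = 2 + 2*u)
38*(-2*(T(-5) + E(1))) = 38*(-2*((2 + 2*(-5)) + 1)) = 38*(-2*((2 - 10) + 1)) = 38*(-2*(-8 + 1)) = 38*(-2*(-7)) = 38*14 = 532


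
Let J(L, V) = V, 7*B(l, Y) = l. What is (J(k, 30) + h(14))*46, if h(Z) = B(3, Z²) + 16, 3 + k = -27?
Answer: 14950/7 ≈ 2135.7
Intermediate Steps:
k = -30 (k = -3 - 27 = -30)
B(l, Y) = l/7
h(Z) = 115/7 (h(Z) = (⅐)*3 + 16 = 3/7 + 16 = 115/7)
(J(k, 30) + h(14))*46 = (30 + 115/7)*46 = (325/7)*46 = 14950/7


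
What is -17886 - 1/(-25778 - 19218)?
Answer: -804798455/44996 ≈ -17886.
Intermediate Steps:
-17886 - 1/(-25778 - 19218) = -17886 - 1/(-44996) = -17886 - 1*(-1/44996) = -17886 + 1/44996 = -804798455/44996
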